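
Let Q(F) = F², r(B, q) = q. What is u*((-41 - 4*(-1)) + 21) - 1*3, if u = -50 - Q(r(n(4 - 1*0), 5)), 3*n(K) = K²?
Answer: 1197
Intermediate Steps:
n(K) = K²/3
u = -75 (u = -50 - 1*5² = -50 - 1*25 = -50 - 25 = -75)
u*((-41 - 4*(-1)) + 21) - 1*3 = -75*((-41 - 4*(-1)) + 21) - 1*3 = -75*((-41 + 4) + 21) - 3 = -75*(-37 + 21) - 3 = -75*(-16) - 3 = 1200 - 3 = 1197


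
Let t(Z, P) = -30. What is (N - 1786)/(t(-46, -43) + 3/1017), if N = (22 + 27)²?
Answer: -208485/10169 ≈ -20.502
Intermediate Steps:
N = 2401 (N = 49² = 2401)
(N - 1786)/(t(-46, -43) + 3/1017) = (2401 - 1786)/(-30 + 3/1017) = 615/(-30 + 3*(1/1017)) = 615/(-30 + 1/339) = 615/(-10169/339) = 615*(-339/10169) = -208485/10169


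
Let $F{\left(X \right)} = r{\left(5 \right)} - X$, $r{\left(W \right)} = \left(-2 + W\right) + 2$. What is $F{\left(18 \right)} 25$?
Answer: $-325$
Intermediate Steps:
$r{\left(W \right)} = W$
$F{\left(X \right)} = 5 - X$
$F{\left(18 \right)} 25 = \left(5 - 18\right) 25 = \left(-13\right) 25 = -325$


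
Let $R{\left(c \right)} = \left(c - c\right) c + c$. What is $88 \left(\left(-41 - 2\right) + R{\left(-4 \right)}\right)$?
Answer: $-4136$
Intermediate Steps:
$R{\left(c \right)} = c$ ($R{\left(c \right)} = 0 c + c = 0 + c = c$)
$88 \left(\left(-41 - 2\right) + R{\left(-4 \right)}\right) = 88 \left(\left(-41 - 2\right) - 4\right) = 88 \left(-43 - 4\right) = 88 \left(-47\right) = -4136$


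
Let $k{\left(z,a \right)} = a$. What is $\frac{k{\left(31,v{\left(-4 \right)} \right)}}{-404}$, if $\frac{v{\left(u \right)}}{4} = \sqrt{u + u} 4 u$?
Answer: $\frac{32 i \sqrt{2}}{101} \approx 0.44807 i$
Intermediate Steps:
$v{\left(u \right)} = 16 \sqrt{2} u^{\frac{3}{2}}$ ($v{\left(u \right)} = 4 \sqrt{u + u} 4 u = 4 \sqrt{2 u} 4 u = 4 \sqrt{2} \sqrt{u} 4 u = 4 \cdot 4 \sqrt{2} \sqrt{u} u = 4 \cdot 4 \sqrt{2} u^{\frac{3}{2}} = 16 \sqrt{2} u^{\frac{3}{2}}$)
$\frac{k{\left(31,v{\left(-4 \right)} \right)}}{-404} = \frac{16 \sqrt{2} \left(-4\right)^{\frac{3}{2}}}{-404} = 16 \sqrt{2} \left(- 8 i\right) \left(- \frac{1}{404}\right) = - 128 i \sqrt{2} \left(- \frac{1}{404}\right) = \frac{32 i \sqrt{2}}{101}$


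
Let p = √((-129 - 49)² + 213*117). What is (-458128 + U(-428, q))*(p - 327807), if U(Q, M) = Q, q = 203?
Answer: 150317866692 - 458556*√56605 ≈ 1.5021e+11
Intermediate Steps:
p = √56605 (p = √((-178)² + 24921) = √(31684 + 24921) = √56605 ≈ 237.92)
(-458128 + U(-428, q))*(p - 327807) = (-458128 - 428)*(√56605 - 327807) = -458556*(-327807 + √56605) = 150317866692 - 458556*√56605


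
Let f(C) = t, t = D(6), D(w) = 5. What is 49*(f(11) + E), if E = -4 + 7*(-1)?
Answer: -294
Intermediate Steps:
t = 5
f(C) = 5
E = -11 (E = -4 - 7 = -11)
49*(f(11) + E) = 49*(5 - 11) = 49*(-6) = -294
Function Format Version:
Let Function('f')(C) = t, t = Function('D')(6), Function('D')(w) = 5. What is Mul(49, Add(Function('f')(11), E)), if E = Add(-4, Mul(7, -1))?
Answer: -294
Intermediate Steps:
t = 5
Function('f')(C) = 5
E = -11 (E = Add(-4, -7) = -11)
Mul(49, Add(Function('f')(11), E)) = Mul(49, Add(5, -11)) = Mul(49, -6) = -294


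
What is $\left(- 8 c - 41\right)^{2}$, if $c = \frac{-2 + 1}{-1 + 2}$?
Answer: $1089$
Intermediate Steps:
$c = -1$ ($c = - 1^{-1} = \left(-1\right) 1 = -1$)
$\left(- 8 c - 41\right)^{2} = \left(\left(-8\right) \left(-1\right) - 41\right)^{2} = \left(8 - 41\right)^{2} = \left(-33\right)^{2} = 1089$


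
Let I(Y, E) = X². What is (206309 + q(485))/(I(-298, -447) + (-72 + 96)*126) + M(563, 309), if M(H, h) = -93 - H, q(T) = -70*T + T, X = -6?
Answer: -458629/765 ≈ -599.51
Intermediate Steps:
I(Y, E) = 36 (I(Y, E) = (-6)² = 36)
q(T) = -69*T
(206309 + q(485))/(I(-298, -447) + (-72 + 96)*126) + M(563, 309) = (206309 - 69*485)/(36 + (-72 + 96)*126) + (-93 - 1*563) = (206309 - 33465)/(36 + 24*126) + (-93 - 563) = 172844/(36 + 3024) - 656 = 172844/3060 - 656 = 172844*(1/3060) - 656 = 43211/765 - 656 = -458629/765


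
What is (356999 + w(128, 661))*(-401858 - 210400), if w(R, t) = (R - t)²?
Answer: -392511256704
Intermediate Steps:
(356999 + w(128, 661))*(-401858 - 210400) = (356999 + (128 - 1*661)²)*(-401858 - 210400) = (356999 + (128 - 661)²)*(-612258) = (356999 + (-533)²)*(-612258) = (356999 + 284089)*(-612258) = 641088*(-612258) = -392511256704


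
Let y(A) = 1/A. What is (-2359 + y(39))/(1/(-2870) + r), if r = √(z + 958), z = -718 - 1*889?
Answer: 264040000/208484175939 + 757794800000*I*√649/208484175939 ≈ 0.0012665 + 92.598*I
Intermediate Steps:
z = -1607 (z = -718 - 889 = -1607)
r = I*√649 (r = √(-1607 + 958) = √(-649) = I*√649 ≈ 25.475*I)
(-2359 + y(39))/(1/(-2870) + r) = (-2359 + 1/39)/(1/(-2870) + I*√649) = (-2359 + 1/39)/(-1/2870 + I*√649) = -92000/(39*(-1/2870 + I*√649))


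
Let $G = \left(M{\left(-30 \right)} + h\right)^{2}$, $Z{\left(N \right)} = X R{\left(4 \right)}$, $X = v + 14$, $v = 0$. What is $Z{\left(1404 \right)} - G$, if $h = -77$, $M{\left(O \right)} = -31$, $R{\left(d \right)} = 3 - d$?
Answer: $-11678$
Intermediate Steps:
$X = 14$ ($X = 0 + 14 = 14$)
$Z{\left(N \right)} = -14$ ($Z{\left(N \right)} = 14 \left(3 - 4\right) = 14 \left(-1\right) = -14$)
$G = 11664$ ($G = \left(-31 - 77\right)^{2} = \left(-108\right)^{2} = 11664$)
$Z{\left(1404 \right)} - G = -14 - 11664 = -11678$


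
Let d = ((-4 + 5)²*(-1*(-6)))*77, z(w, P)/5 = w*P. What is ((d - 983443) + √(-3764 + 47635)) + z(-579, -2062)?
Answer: 4986509 + √43871 ≈ 4.9867e+6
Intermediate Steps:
z(w, P) = 5*P*w (z(w, P) = 5*(w*P) = 5*(P*w) = 5*P*w)
d = 462 (d = (1²*6)*77 = (1*6)*77 = 6*77 = 462)
((d - 983443) + √(-3764 + 47635)) + z(-579, -2062) = ((462 - 983443) + √(-3764 + 47635)) + 5*(-2062)*(-579) = (-982981 + √43871) + 5969490 = 4986509 + √43871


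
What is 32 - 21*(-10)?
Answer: 242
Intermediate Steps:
32 - 21*(-10) = 32 + 210 = 242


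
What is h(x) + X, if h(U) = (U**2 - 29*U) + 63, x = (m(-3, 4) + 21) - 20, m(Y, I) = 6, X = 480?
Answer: 389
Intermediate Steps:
x = 7 (x = (6 + 21) - 20 = 27 - 20 = 7)
h(U) = 63 + U**2 - 29*U
h(x) + X = (63 + 7**2 - 29*7) + 480 = (63 + 49 - 203) + 480 = -91 + 480 = 389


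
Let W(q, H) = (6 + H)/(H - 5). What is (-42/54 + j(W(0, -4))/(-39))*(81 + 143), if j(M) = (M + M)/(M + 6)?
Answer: -264320/1521 ≈ -173.78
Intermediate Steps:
W(q, H) = (6 + H)/(-5 + H)
j(M) = 2*M/(6 + M) (j(M) = (2*M)/(6 + M) = 2*M/(6 + M))
(-42/54 + j(W(0, -4))/(-39))*(81 + 143) = (-42/54 + (2*((6 - 4)/(-5 - 4))/(6 + (6 - 4)/(-5 - 4)))/(-39))*(81 + 143) = (-42*1/54 + (2*(2/(-9))/(6 + 2/(-9)))*(-1/39))*224 = (-7/9 + (2*(-⅑*2)/(6 - ⅑*2))*(-1/39))*224 = (-7/9 + (2*(-2/9)/(6 - 2/9))*(-1/39))*224 = (-7/9 + (2*(-2/9)/(52/9))*(-1/39))*224 = (-7/9 + (2*(-2/9)*(9/52))*(-1/39))*224 = (-7/9 - 1/13*(-1/39))*224 = (-7/9 + 1/507)*224 = -1180/1521*224 = -264320/1521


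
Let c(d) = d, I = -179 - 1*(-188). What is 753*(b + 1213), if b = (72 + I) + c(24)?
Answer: 992454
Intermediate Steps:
I = 9 (I = -179 + 188 = 9)
b = 105 (b = (72 + 9) + 24 = 81 + 24 = 105)
753*(b + 1213) = 753*(105 + 1213) = 753*1318 = 992454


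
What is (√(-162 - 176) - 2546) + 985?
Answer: -1561 + 13*I*√2 ≈ -1561.0 + 18.385*I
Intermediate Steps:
(√(-162 - 176) - 2546) + 985 = (√(-338) - 2546) + 985 = (13*I*√2 - 2546) + 985 = (-2546 + 13*I*√2) + 985 = -1561 + 13*I*√2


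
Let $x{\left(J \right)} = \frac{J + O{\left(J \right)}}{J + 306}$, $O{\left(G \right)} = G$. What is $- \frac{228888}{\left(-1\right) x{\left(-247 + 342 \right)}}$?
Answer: $\frac{45892044}{95} \approx 4.8307 \cdot 10^{5}$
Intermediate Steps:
$x{\left(J \right)} = \frac{2 J}{306 + J}$ ($x{\left(J \right)} = \frac{J + J}{J + 306} = \frac{2 J}{306 + J}$)
$- \frac{228888}{\left(-1\right) x{\left(-247 + 342 \right)}} = - \frac{228888}{\left(-1\right) \frac{2 \left(-247 + 342\right)}{306 + \left(-247 + 342\right)}} = - \frac{228888}{\left(-1\right) 2 \cdot 95 \frac{1}{306 + 95}} = - \frac{228888}{\left(-1\right) 2 \cdot 95 \cdot \frac{1}{401}} = - \frac{228888}{\left(-1\right) \frac{190}{401}} = - \frac{228888}{- \frac{190}{401}} = \left(-228888\right) \left(- \frac{401}{190}\right) = \frac{45892044}{95}$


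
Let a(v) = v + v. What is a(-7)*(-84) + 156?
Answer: 1332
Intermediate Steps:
a(v) = 2*v
a(-7)*(-84) + 156 = (2*(-7))*(-84) + 156 = -14*(-84) + 156 = 1176 + 156 = 1332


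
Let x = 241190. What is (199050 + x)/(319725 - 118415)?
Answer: 44024/20131 ≈ 2.1869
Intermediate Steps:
(199050 + x)/(319725 - 118415) = (199050 + 241190)/(319725 - 118415) = 440240/201310 = 440240*(1/201310) = 44024/20131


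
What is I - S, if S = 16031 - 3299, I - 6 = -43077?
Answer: -55803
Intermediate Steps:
I = -43071 (I = 6 - 43077 = -43071)
S = 12732
I - S = -43071 - 1*12732 = -43071 - 12732 = -55803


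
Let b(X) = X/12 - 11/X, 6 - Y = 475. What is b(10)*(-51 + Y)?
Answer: 416/3 ≈ 138.67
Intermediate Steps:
Y = -469 (Y = 6 - 1*475 = 6 - 475 = -469)
b(X) = -11/X + X/12 (b(X) = X*(1/12) - 11/X = X/12 - 11/X = -11/X + X/12)
b(10)*(-51 + Y) = (-11/10 + (1/12)*10)*(-51 - 469) = (-11*⅒ + ⅚)*(-520) = (-11/10 + ⅚)*(-520) = -4/15*(-520) = 416/3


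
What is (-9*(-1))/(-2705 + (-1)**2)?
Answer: -9/2704 ≈ -0.0033284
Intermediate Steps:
(-9*(-1))/(-2705 + (-1)**2) = 9/(-2705 + 1) = 9/(-2704) = 9*(-1/2704) = -9/2704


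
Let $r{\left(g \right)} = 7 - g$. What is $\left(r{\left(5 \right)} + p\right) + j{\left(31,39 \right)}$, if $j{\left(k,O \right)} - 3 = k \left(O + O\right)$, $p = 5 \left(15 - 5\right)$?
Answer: $2473$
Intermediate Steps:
$p = 50$ ($p = 5 \cdot 10 = 50$)
$j{\left(k,O \right)} = 3 + 2 O k$ ($j{\left(k,O \right)} = 3 + k \left(O + O\right) = 3 + k 2 O = 3 + 2 O k$)
$\left(r{\left(5 \right)} + p\right) + j{\left(31,39 \right)} = \left(\left(7 - 5\right) + 50\right) + \left(3 + 2 \cdot 39 \cdot 31\right) = \left(\left(7 - 5\right) + 50\right) + \left(3 + 2418\right) = \left(2 + 50\right) + 2421 = 52 + 2421 = 2473$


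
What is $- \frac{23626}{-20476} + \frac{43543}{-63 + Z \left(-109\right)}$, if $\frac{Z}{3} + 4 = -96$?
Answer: $\frac{831334115}{334137606} \approx 2.488$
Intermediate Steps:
$Z = -300$ ($Z = -12 + 3 \left(-96\right) = -12 - 288 = -300$)
$- \frac{23626}{-20476} + \frac{43543}{-63 + Z \left(-109\right)} = - \frac{23626}{-20476} + \frac{43543}{-63 - -32700} = \left(-23626\right) \left(- \frac{1}{20476}\right) + \frac{43543}{-63 + 32700} = \frac{11813}{10238} + \frac{43543}{32637} = \frac{831334115}{334137606}$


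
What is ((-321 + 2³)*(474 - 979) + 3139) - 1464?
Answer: 159740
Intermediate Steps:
((-321 + 2³)*(474 - 979) + 3139) - 1464 = ((-321 + 8)*(-505) + 3139) - 1464 = (-313*(-505) + 3139) - 1464 = (158065 + 3139) - 1464 = 161204 - 1464 = 159740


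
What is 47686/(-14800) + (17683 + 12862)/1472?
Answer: 23867013/1361600 ≈ 17.529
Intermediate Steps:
47686/(-14800) + (17683 + 12862)/1472 = 47686*(-1/14800) + 30545*(1/1472) = -23843/7400 + 30545/1472 = 23867013/1361600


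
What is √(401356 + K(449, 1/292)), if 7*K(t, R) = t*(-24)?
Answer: 2*√4897753/7 ≈ 632.31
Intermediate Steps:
K(t, R) = -24*t/7 (K(t, R) = (t*(-24))/7 = (-24*t)/7 = -24*t/7)
√(401356 + K(449, 1/292)) = √(401356 - 24/7*449) = √(401356 - 10776/7) = √(2798716/7) = 2*√4897753/7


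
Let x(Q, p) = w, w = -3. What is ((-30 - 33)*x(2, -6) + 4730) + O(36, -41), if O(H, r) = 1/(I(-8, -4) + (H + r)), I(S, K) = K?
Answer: 44270/9 ≈ 4918.9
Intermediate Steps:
O(H, r) = 1/(-4 + H + r) (O(H, r) = 1/(-4 + (H + r)) = 1/(-4 + H + r))
x(Q, p) = -3
((-30 - 33)*x(2, -6) + 4730) + O(36, -41) = ((-30 - 33)*(-3) + 4730) + 1/(-4 + 36 - 41) = (-63*(-3) + 4730) + 1/(-9) = (189 + 4730) - 1/9 = 4919 - 1/9 = 44270/9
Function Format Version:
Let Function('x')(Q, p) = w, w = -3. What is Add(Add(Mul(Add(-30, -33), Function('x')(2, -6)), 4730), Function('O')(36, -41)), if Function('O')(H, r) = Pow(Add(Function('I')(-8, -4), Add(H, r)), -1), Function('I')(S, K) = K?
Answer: Rational(44270, 9) ≈ 4918.9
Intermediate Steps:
Function('O')(H, r) = Pow(Add(-4, H, r), -1) (Function('O')(H, r) = Pow(Add(-4, Add(H, r)), -1) = Pow(Add(-4, H, r), -1))
Function('x')(Q, p) = -3
Add(Add(Mul(Add(-30, -33), Function('x')(2, -6)), 4730), Function('O')(36, -41)) = Add(Add(Mul(Add(-30, -33), -3), 4730), Pow(Add(-4, 36, -41), -1)) = Add(Add(Mul(-63, -3), 4730), Pow(-9, -1)) = Add(Add(189, 4730), Rational(-1, 9)) = Add(4919, Rational(-1, 9)) = Rational(44270, 9)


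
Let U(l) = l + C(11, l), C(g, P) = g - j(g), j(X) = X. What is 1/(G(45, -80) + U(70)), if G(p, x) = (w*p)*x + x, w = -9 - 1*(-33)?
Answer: -1/86410 ≈ -1.1573e-5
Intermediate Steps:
w = 24 (w = -9 + 33 = 24)
G(p, x) = x + 24*p*x (G(p, x) = (24*p)*x + x = 24*p*x + x = x + 24*p*x)
C(g, P) = 0 (C(g, P) = g - g = 0)
U(l) = l (U(l) = l + 0 = l)
1/(G(45, -80) + U(70)) = 1/(-80*(1 + 24*45) + 70) = 1/(-80*(1 + 1080) + 70) = 1/(-80*1081 + 70) = 1/(-86480 + 70) = 1/(-86410) = -1/86410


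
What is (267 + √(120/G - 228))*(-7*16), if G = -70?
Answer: -29904 - 32*I*√2814 ≈ -29904.0 - 1697.5*I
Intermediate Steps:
(267 + √(120/G - 228))*(-7*16) = (267 + √(120/(-70) - 228))*(-7*16) = (267 + √(120*(-1/70) - 228))*(-112) = (267 + √(-12/7 - 228))*(-112) = (267 + √(-1608/7))*(-112) = (267 + 2*I*√2814/7)*(-112) = -29904 - 32*I*√2814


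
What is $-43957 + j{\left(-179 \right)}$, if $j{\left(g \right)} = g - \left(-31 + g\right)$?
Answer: $-43926$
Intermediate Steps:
$j{\left(g \right)} = 31$ ($j{\left(g \right)} = g - \left(-31 + g\right) = 31$)
$-43957 + j{\left(-179 \right)} = -43957 + 31 = -43926$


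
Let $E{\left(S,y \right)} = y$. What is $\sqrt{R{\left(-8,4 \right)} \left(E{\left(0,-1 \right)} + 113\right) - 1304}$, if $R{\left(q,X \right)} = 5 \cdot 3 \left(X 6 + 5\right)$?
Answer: $2 \sqrt{11854} \approx 217.75$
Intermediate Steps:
$R{\left(q,X \right)} = 75 + 90 X$ ($R{\left(q,X \right)} = 15 \left(6 X + 5\right) = 15 \left(5 + 6 X\right) = 75 + 90 X$)
$\sqrt{R{\left(-8,4 \right)} \left(E{\left(0,-1 \right)} + 113\right) - 1304} = \sqrt{\left(75 + 90 \cdot 4\right) \left(-1 + 113\right) - 1304} = \sqrt{\left(75 + 360\right) 112 - 1304} = \sqrt{435 \cdot 112 - 1304} = \sqrt{48720 - 1304} = \sqrt{47416} = 2 \sqrt{11854}$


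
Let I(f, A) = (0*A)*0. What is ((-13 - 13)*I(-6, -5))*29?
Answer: 0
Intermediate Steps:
I(f, A) = 0 (I(f, A) = 0*0 = 0)
((-13 - 13)*I(-6, -5))*29 = ((-13 - 13)*0)*29 = -26*0*29 = 0*29 = 0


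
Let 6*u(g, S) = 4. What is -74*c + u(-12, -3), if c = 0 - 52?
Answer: 11546/3 ≈ 3848.7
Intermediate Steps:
u(g, S) = ⅔ (u(g, S) = (⅙)*4 = ⅔)
c = -52
-74*c + u(-12, -3) = -74*(-52) + ⅔ = 3848 + ⅔ = 11546/3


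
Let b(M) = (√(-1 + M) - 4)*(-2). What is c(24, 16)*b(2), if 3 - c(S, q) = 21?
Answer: -108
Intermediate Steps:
c(S, q) = -18 (c(S, q) = 3 - 1*21 = 3 - 21 = -18)
b(M) = 8 - 2*√(-1 + M) (b(M) = (-4 + √(-1 + M))*(-2) = 8 - 2*√(-1 + M))
c(24, 16)*b(2) = -18*(8 - 2*√(-1 + 2)) = -18*(8 - 2*√1) = -18*(8 - 2*1) = -18*(8 - 2) = -18*6 = -108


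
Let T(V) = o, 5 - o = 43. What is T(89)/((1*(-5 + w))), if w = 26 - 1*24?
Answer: 38/3 ≈ 12.667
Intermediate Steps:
w = 2 (w = 26 - 24 = 2)
o = -38 (o = 5 - 1*43 = 5 - 43 = -38)
T(V) = -38
T(89)/((1*(-5 + w))) = -38/(-5 + 2) = -38/(1*(-3)) = -38/(-3) = -38*(-1/3) = 38/3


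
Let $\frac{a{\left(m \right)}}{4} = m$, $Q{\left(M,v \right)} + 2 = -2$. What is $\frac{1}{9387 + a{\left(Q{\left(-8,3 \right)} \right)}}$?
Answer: $\frac{1}{9371} \approx 0.00010671$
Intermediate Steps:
$Q{\left(M,v \right)} = -4$ ($Q{\left(M,v \right)} = -2 - 2 = -4$)
$a{\left(m \right)} = 4 m$
$\frac{1}{9387 + a{\left(Q{\left(-8,3 \right)} \right)}} = \frac{1}{9387 + 4 \left(-4\right)} = \frac{1}{9387 - 16} = \frac{1}{9371}$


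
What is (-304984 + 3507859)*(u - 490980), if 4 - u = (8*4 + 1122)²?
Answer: -5837854639500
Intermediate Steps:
u = -1331712 (u = 4 - (8*4 + 1122)² = 4 - (32 + 1122)² = 4 - 1*1154² = 4 - 1*1331716 = 4 - 1331716 = -1331712)
(-304984 + 3507859)*(u - 490980) = (-304984 + 3507859)*(-1331712 - 490980) = 3202875*(-1822692) = -5837854639500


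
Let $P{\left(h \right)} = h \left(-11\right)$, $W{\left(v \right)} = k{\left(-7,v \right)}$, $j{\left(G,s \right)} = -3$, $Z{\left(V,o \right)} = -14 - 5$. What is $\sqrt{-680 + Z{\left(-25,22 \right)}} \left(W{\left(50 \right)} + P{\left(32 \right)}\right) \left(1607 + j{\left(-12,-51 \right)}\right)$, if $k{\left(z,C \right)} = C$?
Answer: $- 484408 i \sqrt{699} \approx - 1.2807 \cdot 10^{7} i$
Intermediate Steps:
$Z{\left(V,o \right)} = -19$
$W{\left(v \right)} = v$
$P{\left(h \right)} = - 11 h$
$\sqrt{-680 + Z{\left(-25,22 \right)}} \left(W{\left(50 \right)} + P{\left(32 \right)}\right) \left(1607 + j{\left(-12,-51 \right)}\right) = \sqrt{-680 - 19} \left(50 - 352\right) \left(1607 - 3\right) = \sqrt{-699} \left(50 - 352\right) 1604 = i \sqrt{699} \left(\left(-302\right) 1604\right) = i \sqrt{699} \left(-484408\right) = - 484408 i \sqrt{699}$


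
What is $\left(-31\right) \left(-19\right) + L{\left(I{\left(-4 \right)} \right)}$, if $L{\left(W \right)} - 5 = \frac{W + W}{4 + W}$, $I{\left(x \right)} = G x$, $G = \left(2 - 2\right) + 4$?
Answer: $\frac{1790}{3} \approx 596.67$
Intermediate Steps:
$G = 4$ ($G = 0 + 4 = 4$)
$I{\left(x \right)} = 4 x$
$L{\left(W \right)} = 5 + \frac{2 W}{4 + W}$ ($L{\left(W \right)} = 5 + \frac{W + W}{4 + W} = 5 + \frac{2 W}{4 + W}$)
$\left(-31\right) \left(-19\right) + L{\left(I{\left(-4 \right)} \right)} = \left(-31\right) \left(-19\right) + \frac{20 + 7 \cdot 4 \left(-4\right)}{4 + 4 \left(-4\right)} = 589 + \frac{20 + 7 \left(-16\right)}{4 - 16} = 589 + \frac{20 - 112}{-12} = 589 - - \frac{23}{3} = 589 + \frac{23}{3} = \frac{1790}{3}$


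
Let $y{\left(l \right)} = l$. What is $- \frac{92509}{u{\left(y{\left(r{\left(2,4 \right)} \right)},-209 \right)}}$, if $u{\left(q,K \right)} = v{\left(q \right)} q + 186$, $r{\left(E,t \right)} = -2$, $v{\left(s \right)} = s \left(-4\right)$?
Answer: $- \frac{92509}{170} \approx -544.17$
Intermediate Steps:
$v{\left(s \right)} = - 4 s$
$u{\left(q,K \right)} = 186 - 4 q^{2}$ ($u{\left(q,K \right)} = - 4 q q + 186 = - 4 q^{2} + 186 = 186 - 4 q^{2}$)
$- \frac{92509}{u{\left(y{\left(r{\left(2,4 \right)} \right)},-209 \right)}} = - \frac{92509}{186 - 4 \left(-2\right)^{2}} = - \frac{92509}{186 - 16} = - \frac{92509}{170}$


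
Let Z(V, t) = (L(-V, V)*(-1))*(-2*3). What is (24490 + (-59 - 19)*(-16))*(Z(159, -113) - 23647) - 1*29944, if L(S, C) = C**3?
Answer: 620142332182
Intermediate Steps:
Z(V, t) = 6*V**3 (Z(V, t) = (V**3*(-1))*(-2*3) = -V**3*(-6) = 6*V**3)
(24490 + (-59 - 19)*(-16))*(Z(159, -113) - 23647) - 1*29944 = (24490 + (-59 - 19)*(-16))*(6*159**3 - 23647) - 1*29944 = (24490 - 78*(-16))*(6*4019679 - 23647) - 29944 = (24490 + 1248)*(24118074 - 23647) - 29944 = 25738*24094427 - 29944 = 620142362126 - 29944 = 620142332182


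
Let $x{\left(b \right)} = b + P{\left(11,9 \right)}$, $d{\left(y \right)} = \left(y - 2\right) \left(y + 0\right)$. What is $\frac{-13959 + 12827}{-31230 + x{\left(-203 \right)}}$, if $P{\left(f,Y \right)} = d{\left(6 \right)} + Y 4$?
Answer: $\frac{1132}{31373} \approx 0.036082$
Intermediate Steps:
$d{\left(y \right)} = y \left(-2 + y\right)$ ($d{\left(y \right)} = \left(-2 + y\right) y = y \left(-2 + y\right)$)
$P{\left(f,Y \right)} = 24 + 4 Y$ ($P{\left(f,Y \right)} = 6 \left(-2 + 6\right) + Y 4 = 6 \cdot 4 + 4 Y = 24 + 4 Y$)
$x{\left(b \right)} = 60 + b$ ($x{\left(b \right)} = b + \left(24 + 4 \cdot 9\right) = b + \left(24 + 36\right) = b + 60 = 60 + b$)
$\frac{-13959 + 12827}{-31230 + x{\left(-203 \right)}} = \frac{-13959 + 12827}{-31230 + \left(60 - 203\right)} = - \frac{1132}{-31230 - 143} = - \frac{1132}{-31373} = \left(-1132\right) \left(- \frac{1}{31373}\right) = \frac{1132}{31373}$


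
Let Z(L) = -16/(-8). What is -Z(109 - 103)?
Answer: -2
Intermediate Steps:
Z(L) = 2 (Z(L) = -16*(-⅛) = 2)
-Z(109 - 103) = -1*2 = -2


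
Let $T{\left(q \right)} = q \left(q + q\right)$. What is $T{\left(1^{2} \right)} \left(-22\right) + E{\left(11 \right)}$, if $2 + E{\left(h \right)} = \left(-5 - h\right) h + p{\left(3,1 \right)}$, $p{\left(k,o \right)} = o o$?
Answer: $-221$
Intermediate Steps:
$p{\left(k,o \right)} = o^{2}$
$T{\left(q \right)} = 2 q^{2}$ ($T{\left(q \right)} = q 2 q = 2 q^{2}$)
$E{\left(h \right)} = -1 + h \left(-5 - h\right)$ ($E{\left(h \right)} = -2 + \left(\left(-5 - h\right) h + 1^{2}\right) = -2 + \left(h \left(-5 - h\right) + 1\right) = -2 + \left(1 + h \left(-5 - h\right)\right) = -1 + h \left(-5 - h\right)$)
$T{\left(1^{2} \right)} \left(-22\right) + E{\left(11 \right)} = 2 \left(1^{2}\right)^{2} \left(-22\right) - 177 = 2 \cdot 1^{2} \left(-22\right) - 177 = 2 \cdot 1 \left(-22\right) - 177 = 2 \left(-22\right) - 177 = -44 - 177 = -221$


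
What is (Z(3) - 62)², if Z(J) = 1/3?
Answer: 34225/9 ≈ 3802.8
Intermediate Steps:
Z(J) = ⅓
(Z(3) - 62)² = (⅓ - 62)² = (-185/3)² = 34225/9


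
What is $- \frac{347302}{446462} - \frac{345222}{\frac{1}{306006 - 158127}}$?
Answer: $- \frac{11396184563383529}{223231} \approx -5.1051 \cdot 10^{10}$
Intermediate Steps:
$- \frac{347302}{446462} - \frac{345222}{\frac{1}{306006 - 158127}} = \left(-347302\right) \frac{1}{446462} - \frac{345222}{\frac{1}{147879}} = - \frac{173651}{223231} - 345222 \frac{1}{\frac{1}{147879}} = - \frac{173651}{223231} - 51051084138 = - \frac{11396184563383529}{223231}$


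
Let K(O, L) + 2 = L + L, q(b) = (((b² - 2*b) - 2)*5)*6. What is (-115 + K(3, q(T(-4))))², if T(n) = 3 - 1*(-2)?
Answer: 439569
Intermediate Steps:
T(n) = 5 (T(n) = 3 + 2 = 5)
q(b) = -60 - 60*b + 30*b² (q(b) = ((-2 + b² - 2*b)*5)*6 = (-10 - 10*b + 5*b²)*6 = -60 - 60*b + 30*b²)
K(O, L) = -2 + 2*L (K(O, L) = -2 + (L + L) = -2 + 2*L)
(-115 + K(3, q(T(-4))))² = (-115 + (-2 + 2*(-60 - 60*5 + 30*5²)))² = (-115 + (-2 + 2*(-60 - 300 + 30*25)))² = (-115 + (-2 + 2*(-60 - 300 + 750)))² = (-115 + (-2 + 2*390))² = (-115 + (-2 + 780))² = (-115 + 778)² = 663² = 439569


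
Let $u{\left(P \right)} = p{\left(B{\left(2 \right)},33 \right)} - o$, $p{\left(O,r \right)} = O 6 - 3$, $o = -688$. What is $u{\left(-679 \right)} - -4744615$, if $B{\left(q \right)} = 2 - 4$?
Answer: $4745288$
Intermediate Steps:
$B{\left(q \right)} = -2$
$p{\left(O,r \right)} = -3 + 6 O$ ($p{\left(O,r \right)} = 6 O - 3 = -3 + 6 O$)
$u{\left(P \right)} = 673$ ($u{\left(P \right)} = \left(-3 + 6 \left(-2\right)\right) - -688 = \left(-3 - 12\right) + 688 = -15 + 688 = 673$)
$u{\left(-679 \right)} - -4744615 = 673 - -4744615 = 673 + 4744615 = 4745288$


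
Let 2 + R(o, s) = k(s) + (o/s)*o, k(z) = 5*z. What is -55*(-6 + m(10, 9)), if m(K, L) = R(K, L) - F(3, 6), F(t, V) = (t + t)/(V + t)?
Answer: -23485/9 ≈ -2609.4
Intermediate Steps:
R(o, s) = -2 + 5*s + o²/s (R(o, s) = -2 + (5*s + (o/s)*o) = -2 + (5*s + o²/s) = -2 + 5*s + o²/s)
F(t, V) = 2*t/(V + t) (F(t, V) = (2*t)/(V + t) = 2*t/(V + t))
m(K, L) = -8/3 + 5*L + K²/L (m(K, L) = (-2 + 5*L + K²/L) - 2*3/(6 + 3) = (-2 + 5*L + K²/L) - 2*3/9 = (-2 + 5*L + K²/L) - 1*⅔ = (-2 + 5*L + K²/L) - ⅔ = -8/3 + 5*L + K²/L)
-55*(-6 + m(10, 9)) = -55*(-6 + (-8/3 + 5*9 + 10²/9)) = -55*(-6 + (-8/3 + 45 + 100*(⅑))) = -55*(-6 + (-8/3 + 45 + 100/9)) = -55*(-6 + 481/9) = -55*427/9 = -23485/9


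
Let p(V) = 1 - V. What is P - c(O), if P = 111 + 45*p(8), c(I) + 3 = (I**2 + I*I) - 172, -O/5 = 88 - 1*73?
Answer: -11279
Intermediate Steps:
O = -75 (O = -5*(88 - 1*73) = -5*(88 - 73) = -5*15 = -75)
c(I) = -175 + 2*I**2 (c(I) = -3 + ((I**2 + I*I) - 172) = -3 + ((I**2 + I**2) - 172) = -3 + (2*I**2 - 172) = -3 + (-172 + 2*I**2) = -175 + 2*I**2)
P = -204 (P = 111 + 45*(1 - 1*8) = 111 + 45*(1 - 8) = 111 + 45*(-7) = 111 - 315 = -204)
P - c(O) = -204 - (-175 + 2*(-75)**2) = -204 - (-175 + 2*5625) = -204 - (-175 + 11250) = -204 - 1*11075 = -204 - 11075 = -11279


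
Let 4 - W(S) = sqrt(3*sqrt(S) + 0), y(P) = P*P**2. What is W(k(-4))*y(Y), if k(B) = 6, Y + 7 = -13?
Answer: -32000 + 8000*2**(1/4)*3**(3/4) ≈ -10314.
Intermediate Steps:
Y = -20 (Y = -7 - 13 = -20)
y(P) = P**3
W(S) = 4 - sqrt(3)*S**(1/4) (W(S) = 4 - sqrt(3*sqrt(S) + 0) = 4 - sqrt(3*sqrt(S)) = 4 - sqrt(3)*S**(1/4))
W(k(-4))*y(Y) = (4 - sqrt(3)*6**(1/4))*(-20)**3 = (4 - 2**(1/4)*3**(3/4))*(-8000) = -32000 + 8000*2**(1/4)*3**(3/4)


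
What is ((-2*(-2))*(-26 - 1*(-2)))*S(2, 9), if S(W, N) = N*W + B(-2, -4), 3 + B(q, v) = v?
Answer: -1056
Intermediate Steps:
B(q, v) = -3 + v
S(W, N) = -7 + N*W (S(W, N) = N*W + (-3 - 4) = N*W - 7 = -7 + N*W)
((-2*(-2))*(-26 - 1*(-2)))*S(2, 9) = ((-2*(-2))*(-26 - 1*(-2)))*(-7 + 9*2) = (4*(-26 + 2))*(-7 + 18) = (4*(-24))*11 = -96*11 = -1056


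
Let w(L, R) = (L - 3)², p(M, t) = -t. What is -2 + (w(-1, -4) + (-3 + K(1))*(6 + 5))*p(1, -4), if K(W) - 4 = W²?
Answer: 150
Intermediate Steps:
w(L, R) = (-3 + L)²
K(W) = 4 + W²
-2 + (w(-1, -4) + (-3 + K(1))*(6 + 5))*p(1, -4) = -2 + ((-3 - 1)² + (-3 + (4 + 1²))*(6 + 5))*(-1*(-4)) = -2 + ((-4)² + (-3 + (4 + 1))*11)*4 = -2 + (16 + (-3 + 5)*11)*4 = -2 + (16 + 2*11)*4 = -2 + (16 + 22)*4 = -2 + 38*4 = -2 + 152 = 150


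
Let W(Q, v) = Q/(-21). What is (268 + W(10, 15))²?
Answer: 31561924/441 ≈ 71569.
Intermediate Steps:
W(Q, v) = -Q/21 (W(Q, v) = Q*(-1/21) = -Q/21)
(268 + W(10, 15))² = (268 - 1/21*10)² = (268 - 10/21)² = (5618/21)² = 31561924/441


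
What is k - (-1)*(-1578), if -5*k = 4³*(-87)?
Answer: -2322/5 ≈ -464.40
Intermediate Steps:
k = 5568/5 (k = -4³*(-87)/5 = -64*(-87)/5 = -⅕*(-5568) = 5568/5 ≈ 1113.6)
k - (-1)*(-1578) = 5568/5 - (-1)*(-1578) = 5568/5 - 1*1578 = 5568/5 - 1578 = -2322/5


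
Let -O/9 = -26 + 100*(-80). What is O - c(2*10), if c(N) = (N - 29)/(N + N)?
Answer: 2889369/40 ≈ 72234.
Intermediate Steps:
c(N) = (-29 + N)/(2*N) (c(N) = (-29 + N)/((2*N)) = (-29 + N)*(1/(2*N)) = (-29 + N)/(2*N))
O = 72234 (O = -9*(-26 + 100*(-80)) = -9*(-26 - 8000) = -9*(-8026) = 72234)
O - c(2*10) = 72234 - (-29 + 2*10)/(2*(2*10)) = 72234 - (-29 + 20)/(2*20) = 72234 - (-9)/(2*20) = 72234 - 1*(-9/40) = 72234 + 9/40 = 2889369/40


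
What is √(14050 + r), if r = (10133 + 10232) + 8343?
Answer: √42758 ≈ 206.78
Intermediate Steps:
r = 28708 (r = 20365 + 8343 = 28708)
√(14050 + r) = √(14050 + 28708) = √42758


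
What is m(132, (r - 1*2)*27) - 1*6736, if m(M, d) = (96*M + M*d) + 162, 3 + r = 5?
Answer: 6098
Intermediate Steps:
r = 2 (r = -3 + 5 = 2)
m(M, d) = 162 + 96*M + M*d
m(132, (r - 1*2)*27) - 1*6736 = (162 + 96*132 + 132*((2 - 1*2)*27)) - 1*6736 = (162 + 12672 + 132*((2 - 2)*27)) - 6736 = (162 + 12672 + 132*(0*27)) - 6736 = (162 + 12672 + 132*0) - 6736 = (162 + 12672 + 0) - 6736 = 12834 - 6736 = 6098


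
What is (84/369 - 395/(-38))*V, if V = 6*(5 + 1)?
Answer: 297894/779 ≈ 382.41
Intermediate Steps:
V = 36 (V = 6*6 = 36)
(84/369 - 395/(-38))*V = (84/369 - 395/(-38))*36 = (84*(1/369) - 395*(-1/38))*36 = (28/123 + 395/38)*36 = (49649/4674)*36 = 297894/779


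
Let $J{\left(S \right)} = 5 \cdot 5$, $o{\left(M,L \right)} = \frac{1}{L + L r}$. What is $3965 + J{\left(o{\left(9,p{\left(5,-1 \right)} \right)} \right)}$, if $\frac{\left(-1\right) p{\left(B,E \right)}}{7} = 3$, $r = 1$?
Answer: $3990$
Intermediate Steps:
$p{\left(B,E \right)} = -21$ ($p{\left(B,E \right)} = \left(-7\right) 3 = -21$)
$o{\left(M,L \right)} = \frac{1}{2 L}$ ($o{\left(M,L \right)} = \frac{1}{L + L 1} = \frac{1}{L + L} = \frac{1}{2 L}$)
$J{\left(S \right)} = 25$
$3965 + J{\left(o{\left(9,p{\left(5,-1 \right)} \right)} \right)} = 3965 + 25 = 3990$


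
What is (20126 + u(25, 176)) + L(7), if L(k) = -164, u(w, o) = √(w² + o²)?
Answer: 19962 + √31601 ≈ 20140.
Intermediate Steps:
u(w, o) = √(o² + w²)
(20126 + u(25, 176)) + L(7) = (20126 + √(176² + 25²)) - 164 = (20126 + √(30976 + 625)) - 164 = (20126 + √31601) - 164 = 19962 + √31601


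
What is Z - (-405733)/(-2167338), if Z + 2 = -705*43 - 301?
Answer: -66359960617/2167338 ≈ -30618.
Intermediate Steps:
Z = -30618 (Z = -2 + (-705*43 - 301) = -2 + (-30315 - 301) = -2 - 30616 = -30618)
Z - (-405733)/(-2167338) = -30618 - (-405733)/(-2167338) = -30618 - (-405733)*(-1)/2167338 = -30618 - 1*405733/2167338 = -30618 - 405733/2167338 = -66359960617/2167338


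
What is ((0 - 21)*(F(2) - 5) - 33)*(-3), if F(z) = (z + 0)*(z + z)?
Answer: 288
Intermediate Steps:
F(z) = 2*z² (F(z) = z*(2*z) = 2*z²)
((0 - 21)*(F(2) - 5) - 33)*(-3) = ((0 - 21)*(2*2² - 5) - 33)*(-3) = (-21*(2*4 - 5) - 33)*(-3) = (-21*(8 - 5) - 33)*(-3) = (-21*3 - 33)*(-3) = (-63 - 33)*(-3) = -96*(-3) = 288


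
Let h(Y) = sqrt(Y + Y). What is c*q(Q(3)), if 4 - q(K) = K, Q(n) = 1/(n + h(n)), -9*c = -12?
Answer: 4 + 4*sqrt(6)/9 ≈ 5.0887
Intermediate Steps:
c = 4/3 (c = -1/9*(-12) = 4/3 ≈ 1.3333)
h(Y) = sqrt(2)*sqrt(Y) (h(Y) = sqrt(2*Y) = sqrt(2)*sqrt(Y))
Q(n) = 1/(n + sqrt(2)*sqrt(n))
q(K) = 4 - K
c*q(Q(3)) = 4*(4 - 1/(3 + sqrt(2)*sqrt(3)))/3 = 4*(4 - 1/(3 + sqrt(6)))/3 = 16/3 - 4/(3*(3 + sqrt(6)))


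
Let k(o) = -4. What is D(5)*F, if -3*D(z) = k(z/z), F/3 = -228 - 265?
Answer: -1972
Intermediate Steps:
F = -1479 (F = 3*(-228 - 265) = 3*(-493) = -1479)
D(z) = 4/3 (D(z) = -⅓*(-4) = 4/3)
D(5)*F = (4/3)*(-1479) = -1972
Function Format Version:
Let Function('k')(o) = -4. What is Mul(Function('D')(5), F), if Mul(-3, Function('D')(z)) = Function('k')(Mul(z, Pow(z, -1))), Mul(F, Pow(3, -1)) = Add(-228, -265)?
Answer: -1972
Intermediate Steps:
F = -1479 (F = Mul(3, Add(-228, -265)) = Mul(3, -493) = -1479)
Function('D')(z) = Rational(4, 3) (Function('D')(z) = Mul(Rational(-1, 3), -4) = Rational(4, 3))
Mul(Function('D')(5), F) = Mul(Rational(4, 3), -1479) = -1972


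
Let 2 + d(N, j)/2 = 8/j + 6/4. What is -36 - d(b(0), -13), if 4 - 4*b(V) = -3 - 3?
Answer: -439/13 ≈ -33.769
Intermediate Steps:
b(V) = 5/2 (b(V) = 1 - (-3 - 3)/4 = 1 - ¼*(-6) = 1 + 3/2 = 5/2)
d(N, j) = -1 + 16/j (d(N, j) = -4 + 2*(8/j + 6/4) = -4 + 2*(8/j + 6*(¼)) = -4 + 2*(8/j + 3/2) = -4 + 2*(3/2 + 8/j) = -4 + (3 + 16/j) = -1 + 16/j)
-36 - d(b(0), -13) = -36 - (16 - 1*(-13))/(-13) = -36 - (-1)*(16 + 13)/13 = -36 - (-1)*29/13 = -36 - 1*(-29/13) = -36 + 29/13 = -439/13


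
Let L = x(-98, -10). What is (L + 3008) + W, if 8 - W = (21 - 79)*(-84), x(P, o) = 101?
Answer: -1755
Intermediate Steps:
L = 101
W = -4864 (W = 8 - (21 - 79)*(-84) = 8 - (-58)*(-84) = 8 - 1*4872 = 8 - 4872 = -4864)
(L + 3008) + W = (101 + 3008) - 4864 = 3109 - 4864 = -1755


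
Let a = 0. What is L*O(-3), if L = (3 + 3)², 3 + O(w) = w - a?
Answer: -216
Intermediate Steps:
O(w) = -3 + w (O(w) = -3 + (w - 1*0) = -3 + (w + 0) = -3 + w)
L = 36 (L = 6² = 36)
L*O(-3) = 36*(-3 - 3) = 36*(-6) = -216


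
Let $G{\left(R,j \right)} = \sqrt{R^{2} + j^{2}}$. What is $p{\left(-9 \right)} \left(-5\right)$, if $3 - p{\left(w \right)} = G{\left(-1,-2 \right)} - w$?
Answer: $30 + 5 \sqrt{5} \approx 41.18$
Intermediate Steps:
$p{\left(w \right)} = 3 + w - \sqrt{5}$ ($p{\left(w \right)} = 3 - \left(\sqrt{\left(-1\right)^{2} + \left(-2\right)^{2}} - w\right) = 3 - \left(\sqrt{1 + 4} - w\right) = 3 - \left(\sqrt{5} - w\right) = 3 + \left(w - \sqrt{5}\right) = 3 + w - \sqrt{5}$)
$p{\left(-9 \right)} \left(-5\right) = \left(3 - 9 - \sqrt{5}\right) \left(-5\right) = \left(-6 - \sqrt{5}\right) \left(-5\right) = 30 + 5 \sqrt{5}$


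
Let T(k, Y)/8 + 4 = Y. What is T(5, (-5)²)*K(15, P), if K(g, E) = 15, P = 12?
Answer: 2520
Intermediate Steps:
T(k, Y) = -32 + 8*Y
T(5, (-5)²)*K(15, P) = (-32 + 8*(-5)²)*15 = (-32 + 8*25)*15 = (-32 + 200)*15 = 168*15 = 2520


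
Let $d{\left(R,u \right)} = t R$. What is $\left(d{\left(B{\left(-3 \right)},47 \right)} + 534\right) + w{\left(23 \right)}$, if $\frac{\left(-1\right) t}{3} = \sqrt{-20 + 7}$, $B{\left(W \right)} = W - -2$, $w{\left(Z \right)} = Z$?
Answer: $557 + 3 i \sqrt{13} \approx 557.0 + 10.817 i$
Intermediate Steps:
$B{\left(W \right)} = 2 + W$ ($B{\left(W \right)} = W + 2 = 2 + W$)
$t = - 3 i \sqrt{13}$ ($t = - 3 \sqrt{-20 + 7} = - 3 \sqrt{-13} = - 3 i \sqrt{13} \approx - 10.817 i$)
$d{\left(R,u \right)} = - 3 i R \sqrt{13}$ ($d{\left(R,u \right)} = - 3 i \sqrt{13} R = - 3 i R \sqrt{13}$)
$\left(d{\left(B{\left(-3 \right)},47 \right)} + 534\right) + w{\left(23 \right)} = \left(- 3 i \left(2 - 3\right) \sqrt{13} + 534\right) + 23 = \left(\left(-3\right) i \left(-1\right) \sqrt{13} + 534\right) + 23 = \left(3 i \sqrt{13} + 534\right) + 23 = \left(534 + 3 i \sqrt{13}\right) + 23 = 557 + 3 i \sqrt{13}$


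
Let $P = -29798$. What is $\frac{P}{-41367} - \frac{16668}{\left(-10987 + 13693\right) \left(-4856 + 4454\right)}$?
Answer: $\frac{919559087}{1249986639} \approx 0.73565$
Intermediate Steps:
$\frac{P}{-41367} - \frac{16668}{\left(-10987 + 13693\right) \left(-4856 + 4454\right)} = - \frac{29798}{-41367} - \frac{16668}{\left(-10987 + 13693\right) \left(-4856 + 4454\right)} = \left(-29798\right) \left(- \frac{1}{41367}\right) - \frac{16668}{2706 \left(-402\right)} = \frac{29798}{41367} - \frac{16668}{-1087812} = \frac{29798}{41367} - - \frac{463}{30217} = \frac{29798}{41367} + \frac{463}{30217} = \frac{919559087}{1249986639}$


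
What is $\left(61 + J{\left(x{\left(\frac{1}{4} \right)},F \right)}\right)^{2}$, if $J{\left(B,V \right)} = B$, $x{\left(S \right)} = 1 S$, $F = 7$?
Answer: $\frac{60025}{16} \approx 3751.6$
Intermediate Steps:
$x{\left(S \right)} = S$
$\left(61 + J{\left(x{\left(\frac{1}{4} \right)},F \right)}\right)^{2} = \left(61 + \frac{1}{4}\right)^{2} = \left(\frac{245}{4}\right)^{2} = \frac{60025}{16}$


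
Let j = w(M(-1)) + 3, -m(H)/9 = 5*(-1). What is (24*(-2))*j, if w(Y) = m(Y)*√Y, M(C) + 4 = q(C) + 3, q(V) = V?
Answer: -144 - 2160*I*√2 ≈ -144.0 - 3054.7*I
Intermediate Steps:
m(H) = 45 (m(H) = -45*(-1) = -9*(-5) = 45)
M(C) = -1 + C (M(C) = -4 + (C + 3) = -4 + (3 + C) = -1 + C)
w(Y) = 45*√Y
j = 3 + 45*I*√2 (j = 45*√(-1 - 1) + 3 = 45*√(-2) + 3 = 45*(I*√2) + 3 = 45*I*√2 + 3 = 3 + 45*I*√2 ≈ 3.0 + 63.64*I)
(24*(-2))*j = (24*(-2))*(3 + 45*I*√2) = -48*(3 + 45*I*√2) = -144 - 2160*I*√2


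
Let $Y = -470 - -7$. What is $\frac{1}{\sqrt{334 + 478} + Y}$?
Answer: $- \frac{463}{213557} - \frac{2 \sqrt{203}}{213557} \approx -0.0023015$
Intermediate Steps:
$Y = -463$ ($Y = -470 + \left(-151 + 158\right) = -470 + 7 = -463$)
$\frac{1}{\sqrt{334 + 478} + Y} = \frac{1}{\sqrt{334 + 478} - 463} = \frac{1}{\sqrt{812} - 463} = \frac{1}{2 \sqrt{203} - 463} = \frac{1}{-463 + 2 \sqrt{203}}$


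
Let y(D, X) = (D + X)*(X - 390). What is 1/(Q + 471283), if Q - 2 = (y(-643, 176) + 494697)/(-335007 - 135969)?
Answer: 470976/221963329525 ≈ 2.1219e-6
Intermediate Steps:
y(D, X) = (-390 + X)*(D + X) (y(D, X) = (D + X)*(-390 + X) = (-390 + X)*(D + X))
Q = 347317/470976 (Q = 2 + ((176² - 390*(-643) - 390*176 - 643*176) + 494697)/(-335007 - 135969) = 2 + ((30976 + 250770 - 68640 - 113168) + 494697)/(-470976) = 2 + (99938 + 494697)*(-1/470976) = 2 + 594635*(-1/470976) = 2 - 594635/470976 = 347317/470976 ≈ 0.73744)
1/(Q + 471283) = 1/(347317/470976 + 471283) = 1/(221963329525/470976) = 470976/221963329525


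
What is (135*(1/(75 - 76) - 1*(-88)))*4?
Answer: 46980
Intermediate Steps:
(135*(1/(75 - 76) - 1*(-88)))*4 = (135*(1/(-1) + 88))*4 = (135*(-1 + 88))*4 = (135*87)*4 = 11745*4 = 46980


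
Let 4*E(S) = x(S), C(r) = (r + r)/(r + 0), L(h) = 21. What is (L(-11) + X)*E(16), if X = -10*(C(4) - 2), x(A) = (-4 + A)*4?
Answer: 252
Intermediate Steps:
x(A) = -16 + 4*A
C(r) = 2 (C(r) = (2*r)/r = 2)
X = 0 (X = -10*(2 - 2) = -10*0 = 0)
E(S) = -4 + S (E(S) = (-16 + 4*S)/4 = -4 + S)
(L(-11) + X)*E(16) = (21 + 0)*(-4 + 16) = 21*12 = 252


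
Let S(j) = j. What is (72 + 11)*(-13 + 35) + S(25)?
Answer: 1851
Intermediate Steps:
(72 + 11)*(-13 + 35) + S(25) = (72 + 11)*(-13 + 35) + 25 = 83*22 + 25 = 1826 + 25 = 1851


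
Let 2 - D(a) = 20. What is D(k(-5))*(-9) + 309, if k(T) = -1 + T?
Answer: 471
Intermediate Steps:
D(a) = -18 (D(a) = 2 - 1*20 = 2 - 20 = -18)
D(k(-5))*(-9) + 309 = -18*(-9) + 309 = 162 + 309 = 471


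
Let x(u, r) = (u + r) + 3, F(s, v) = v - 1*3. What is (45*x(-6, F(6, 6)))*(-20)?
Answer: 0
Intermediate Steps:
F(s, v) = -3 + v (F(s, v) = v - 3 = -3 + v)
x(u, r) = 3 + r + u (x(u, r) = (r + u) + 3 = 3 + r + u)
(45*x(-6, F(6, 6)))*(-20) = (45*(3 + (-3 + 6) - 6))*(-20) = (45*(3 + 3 - 6))*(-20) = (45*0)*(-20) = 0*(-20) = 0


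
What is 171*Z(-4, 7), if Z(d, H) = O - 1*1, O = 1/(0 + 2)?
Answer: -171/2 ≈ -85.500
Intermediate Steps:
O = ½ (O = 1/2 = ½ ≈ 0.50000)
Z(d, H) = -½ (Z(d, H) = ½ - 1*1 = ½ - 1 = -½)
171*Z(-4, 7) = 171*(-½) = -171/2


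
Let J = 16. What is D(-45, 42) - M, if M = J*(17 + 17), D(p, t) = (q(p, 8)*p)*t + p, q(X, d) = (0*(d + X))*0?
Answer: -589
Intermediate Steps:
q(X, d) = 0 (q(X, d) = (0*(X + d))*0 = 0*0 = 0)
D(p, t) = p (D(p, t) = (0*p)*t + p = 0*t + p = 0 + p = p)
M = 544 (M = 16*(17 + 17) = 16*34 = 544)
D(-45, 42) - M = -45 - 1*544 = -45 - 544 = -589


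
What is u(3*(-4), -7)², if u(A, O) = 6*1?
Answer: 36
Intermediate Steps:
u(A, O) = 6
u(3*(-4), -7)² = 6² = 36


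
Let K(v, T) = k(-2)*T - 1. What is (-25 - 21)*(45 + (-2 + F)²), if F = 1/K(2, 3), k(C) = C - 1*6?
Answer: -1413396/625 ≈ -2261.4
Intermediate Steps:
k(C) = -6 + C (k(C) = C - 6 = -6 + C)
K(v, T) = -1 - 8*T (K(v, T) = (-6 - 2)*T - 1 = -8*T - 1 = -1 - 8*T)
F = -1/25 (F = 1/(-1 - 8*3) = 1/(-1 - 24) = 1/(-25) = -1/25 ≈ -0.040000)
(-25 - 21)*(45 + (-2 + F)²) = (-25 - 21)*(45 + (-2 - 1/25)²) = -46*(45 + (-51/25)²) = -46*(45 + 2601/625) = -46*30726/625 = -1413396/625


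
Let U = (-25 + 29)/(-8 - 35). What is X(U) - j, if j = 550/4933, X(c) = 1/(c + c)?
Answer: -216519/39464 ≈ -5.4865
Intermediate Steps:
U = -4/43 (U = 4/(-43) = 4*(-1/43) = -4/43 ≈ -0.093023)
X(c) = 1/(2*c)
j = 550/4933 (j = 550*(1/4933) = 550/4933 ≈ 0.11149)
X(U) - j = 1/(2*(-4/43)) - 1*550/4933 = (1/2)*(-43/4) - 550/4933 = -43/8 - 550/4933 = -216519/39464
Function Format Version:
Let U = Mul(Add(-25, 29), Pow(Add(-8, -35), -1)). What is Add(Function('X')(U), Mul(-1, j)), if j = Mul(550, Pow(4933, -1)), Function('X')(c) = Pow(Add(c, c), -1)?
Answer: Rational(-216519, 39464) ≈ -5.4865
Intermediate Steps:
U = Rational(-4, 43) (U = Mul(4, Pow(-43, -1)) = Mul(4, Rational(-1, 43)) = Rational(-4, 43) ≈ -0.093023)
Function('X')(c) = Mul(Rational(1, 2), Pow(c, -1)) (Function('X')(c) = Pow(Mul(2, c), -1) = Mul(Rational(1, 2), Pow(c, -1)))
j = Rational(550, 4933) (j = Mul(550, Rational(1, 4933)) = Rational(550, 4933) ≈ 0.11149)
Add(Function('X')(U), Mul(-1, j)) = Add(Mul(Rational(1, 2), Pow(Rational(-4, 43), -1)), Mul(-1, Rational(550, 4933))) = Add(Mul(Rational(1, 2), Rational(-43, 4)), Rational(-550, 4933)) = Add(Rational(-43, 8), Rational(-550, 4933)) = Rational(-216519, 39464)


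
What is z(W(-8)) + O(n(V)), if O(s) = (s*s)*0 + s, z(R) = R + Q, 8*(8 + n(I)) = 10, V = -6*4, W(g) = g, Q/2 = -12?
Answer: -155/4 ≈ -38.750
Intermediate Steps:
Q = -24 (Q = 2*(-12) = -24)
V = -24
n(I) = -27/4 (n(I) = -8 + (⅛)*10 = -8 + 5/4 = -27/4)
z(R) = -24 + R (z(R) = R - 24 = -24 + R)
O(s) = s (O(s) = s²*0 + s = 0 + s = s)
z(W(-8)) + O(n(V)) = (-24 - 8) - 27/4 = -32 - 27/4 = -155/4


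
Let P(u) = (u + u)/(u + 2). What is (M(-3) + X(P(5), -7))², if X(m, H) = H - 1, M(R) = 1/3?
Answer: 529/9 ≈ 58.778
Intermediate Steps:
M(R) = ⅓
P(u) = 2*u/(2 + u) (P(u) = (2*u)/(2 + u) = 2*u/(2 + u))
X(m, H) = -1 + H
(M(-3) + X(P(5), -7))² = (⅓ + (-1 - 7))² = (⅓ - 8)² = (-23/3)² = 529/9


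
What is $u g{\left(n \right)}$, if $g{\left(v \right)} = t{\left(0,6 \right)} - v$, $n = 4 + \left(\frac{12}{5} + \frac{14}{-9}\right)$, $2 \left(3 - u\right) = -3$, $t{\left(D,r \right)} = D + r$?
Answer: $\frac{26}{5} \approx 5.2$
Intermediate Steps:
$u = \frac{9}{2}$ ($u = 3 - - \frac{3}{2} = 3 + \frac{3}{2} = \frac{9}{2} \approx 4.5$)
$n = \frac{218}{45}$ ($n = 4 + \left(12 \cdot \frac{1}{5} + 14 \left(- \frac{1}{9}\right)\right) = 4 + \left(\frac{12}{5} - \frac{14}{9}\right) = 4 + \frac{38}{45} = \frac{218}{45} \approx 4.8444$)
$g{\left(v \right)} = 6 - v$ ($g{\left(v \right)} = \left(0 + 6\right) - v = 6 - v$)
$u g{\left(n \right)} = \frac{9 \left(6 - \frac{218}{45}\right)}{2} = \frac{9}{2} \cdot \frac{52}{45} = \frac{26}{5}$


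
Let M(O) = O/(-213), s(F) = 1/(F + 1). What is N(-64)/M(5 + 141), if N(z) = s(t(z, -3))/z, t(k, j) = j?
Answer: -213/18688 ≈ -0.011398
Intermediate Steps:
s(F) = 1/(1 + F)
M(O) = -O/213 (M(O) = O*(-1/213) = -O/213)
N(z) = -1/(2*z) (N(z) = 1/((1 - 3)*z) = 1/((-2)*z) = -1/(2*z))
N(-64)/M(5 + 141) = (-½/(-64))/((-(5 + 141)/213)) = (-½*(-1/64))/((-1/213*146)) = 1/(128*(-146/213)) = (1/128)*(-213/146) = -213/18688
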